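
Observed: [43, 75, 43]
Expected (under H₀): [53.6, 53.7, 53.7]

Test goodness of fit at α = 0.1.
Chi-square goodness of fit test:
H₀: observed counts match expected distribution
H₁: observed counts differ from expected distribution
df = k - 1 = 2
χ² = Σ(O - E)²/E
   = (43 - 53.6)²/53.6 + (75 - 53.7)²/53.7 + (43 - 53.7)²/53.7
   = 2.096 + 8.449 + 2.132
   = 12.68
p-value = 0.0018

Since p-value < α = 0.1, we reject H₀.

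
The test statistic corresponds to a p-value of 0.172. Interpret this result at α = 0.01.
Since p = 0.172 > α = 0.01, fail to reject H₀.
There is insufficient evidence to reject the null hypothesis; the result is not statistically significant at the 0.01 level.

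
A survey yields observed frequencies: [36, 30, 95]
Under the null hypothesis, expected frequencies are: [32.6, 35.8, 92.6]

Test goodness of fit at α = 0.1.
Chi-square goodness of fit test:
H₀: observed counts match expected distribution
H₁: observed counts differ from expected distribution
df = k - 1 = 2
χ² = Σ(O - E)²/E
   = (36 - 32.6)²/32.6 + (30 - 35.8)²/35.8 + (95 - 92.6)²/92.6
   = 0.355 + 0.940 + 0.062
   = 1.36
p-value = 0.5075

Since p-value > α = 0.1, we fail to reject H₀.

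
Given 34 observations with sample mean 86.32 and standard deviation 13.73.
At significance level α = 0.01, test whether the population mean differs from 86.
One-sample t-test:
H₀: μ = 86
H₁: μ ≠ 86
df = n - 1 = 33
t = (x̄ - μ₀) / (s/√n) = (86.32 - 86) / (13.73/√34) = 0.136
p-value = 0.8927

Since p-value > α = 0.01, we fail to reject H₀.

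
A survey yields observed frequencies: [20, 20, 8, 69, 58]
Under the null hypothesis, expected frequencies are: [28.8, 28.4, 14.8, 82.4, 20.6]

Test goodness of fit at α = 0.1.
Chi-square goodness of fit test:
H₀: observed counts match expected distribution
H₁: observed counts differ from expected distribution
df = k - 1 = 4
χ² = Σ(O - E)²/E
   = (20 - 28.8)²/28.8 + (20 - 28.4)²/28.4 + (8 - 14.8)²/14.8 + (69 - 82.4)²/82.4 + (58 - 20.6)²/20.6
   = 2.689 + 2.485 + 3.124 + 2.179 + 67.901
   = 78.38
p-value < 0.0001

Since p-value < α = 0.1, we reject H₀.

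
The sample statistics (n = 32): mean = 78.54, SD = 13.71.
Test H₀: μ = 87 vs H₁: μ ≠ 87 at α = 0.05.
One-sample t-test:
H₀: μ = 87
H₁: μ ≠ 87
df = n - 1 = 31
t = (x̄ - μ₀) / (s/√n) = (78.54 - 87) / (13.71/√32) = -3.491
p-value = 0.0015

Since p-value < α = 0.05, we reject H₀.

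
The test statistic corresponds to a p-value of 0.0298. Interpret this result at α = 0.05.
Since p = 0.0298 < α = 0.05, reject H₀.
There is sufficient evidence to reject the null hypothesis; the result is statistically significant at the 0.05 level.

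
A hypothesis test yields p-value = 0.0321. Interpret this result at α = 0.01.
Since p = 0.0321 > α = 0.01, fail to reject H₀.
There is insufficient evidence to reject the null hypothesis; the result is not statistically significant at the 0.01 level.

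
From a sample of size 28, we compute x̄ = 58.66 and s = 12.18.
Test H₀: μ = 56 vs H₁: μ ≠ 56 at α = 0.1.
One-sample t-test:
H₀: μ = 56
H₁: μ ≠ 56
df = n - 1 = 27
t = (x̄ - μ₀) / (s/√n) = (58.66 - 56) / (12.18/√28) = 1.156
p-value = 0.2580

Since p-value > α = 0.1, we fail to reject H₀.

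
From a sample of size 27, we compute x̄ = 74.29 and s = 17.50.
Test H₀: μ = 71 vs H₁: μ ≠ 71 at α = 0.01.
One-sample t-test:
H₀: μ = 71
H₁: μ ≠ 71
df = n - 1 = 26
t = (x̄ - μ₀) / (s/√n) = (74.29 - 71) / (17.50/√27) = 0.977
p-value = 0.3376

Since p-value > α = 0.01, we fail to reject H₀.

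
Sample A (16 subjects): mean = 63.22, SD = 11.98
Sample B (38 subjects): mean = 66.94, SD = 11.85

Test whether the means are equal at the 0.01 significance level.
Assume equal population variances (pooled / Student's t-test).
Student's two-sample t-test (equal variances):
H₀: μ₁ = μ₂
H₁: μ₁ ≠ μ₂
df = n₁ + n₂ - 2 = 52
Pooled variance s_p² = [(n₁-1)s₁² + (n₂-1)s₂²] / (n₁ + n₂ - 2) = [(15)(11.98²) + (37)(11.85²)] / 52 = 141.3161
SE = √(s_p²(1/n₁ + 1/n₂)) = √(141.3161 × (1/16 + 1/38)) = 3.5428
t = (x̄₁ - x̄₂) / SE = (63.22 - 66.94) / 3.5428 = -3.72 / 3.5428 = -1.050
p-value = 0.2986

Since p-value > α = 0.01, we fail to reject H₀.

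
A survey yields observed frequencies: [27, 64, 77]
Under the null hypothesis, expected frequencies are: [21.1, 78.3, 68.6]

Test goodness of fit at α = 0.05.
Chi-square goodness of fit test:
H₀: observed counts match expected distribution
H₁: observed counts differ from expected distribution
df = k - 1 = 2
χ² = Σ(O - E)²/E
   = (27 - 21.1)²/21.1 + (64 - 78.3)²/78.3 + (77 - 68.6)²/68.6
   = 1.650 + 2.612 + 1.029
   = 5.29
p-value = 0.0710

Since p-value > α = 0.05, we fail to reject H₀.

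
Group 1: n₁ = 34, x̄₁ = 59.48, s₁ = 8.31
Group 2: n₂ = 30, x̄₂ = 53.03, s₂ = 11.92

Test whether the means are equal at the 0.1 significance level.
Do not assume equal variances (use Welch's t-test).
Welch's two-sample t-test:
H₀: μ₁ = μ₂
H₁: μ₁ ≠ μ₂
s₁²/n₁ = 8.31²/34 = 2.0311,  s₂²/n₂ = 11.92²/30 = 4.7362
SE = √(s₁²/n₁ + s₂²/n₂) = √(2.0311 + 4.7362) = 2.6014
df (Welch-Satterthwaite) = (s₁²/n₁ + s₂²/n₂)² / [(s₁²/n₁)²/(n₁-1) + (s₂²/n₂)²/(n₂-1)] ≈ 50.97
t = (x̄₁ - x̄₂) / SE = (59.48 - 53.03) / 2.6014 = 6.45 / 2.6014 = 2.479
p-value = 0.0165

Since p-value < α = 0.1, we reject H₀.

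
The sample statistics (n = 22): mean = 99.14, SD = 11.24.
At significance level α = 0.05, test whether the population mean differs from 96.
One-sample t-test:
H₀: μ = 96
H₁: μ ≠ 96
df = n - 1 = 21
t = (x̄ - μ₀) / (s/√n) = (99.14 - 96) / (11.24/√22) = 1.310
p-value = 0.2042

Since p-value > α = 0.05, we fail to reject H₀.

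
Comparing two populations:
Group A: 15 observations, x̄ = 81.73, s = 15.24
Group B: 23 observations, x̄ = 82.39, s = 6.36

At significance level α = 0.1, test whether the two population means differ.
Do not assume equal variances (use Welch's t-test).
Welch's two-sample t-test:
H₀: μ₁ = μ₂
H₁: μ₁ ≠ μ₂
s₁²/n₁ = 15.24²/15 = 15.4838,  s₂²/n₂ = 6.36²/23 = 1.7587
SE = √(s₁²/n₁ + s₂²/n₂) = √(15.4838 + 1.7587) = 4.1524
df (Welch-Satterthwaite) = (s₁²/n₁ + s₂²/n₂)² / [(s₁²/n₁)²/(n₁-1) + (s₂²/n₂)²/(n₂-1)] ≈ 17.22
t = (x̄₁ - x̄₂) / SE = (81.73 - 82.39) / 4.1524 = -0.66 / 4.1524 = -0.159
p-value = 0.8756

Since p-value > α = 0.1, we fail to reject H₀.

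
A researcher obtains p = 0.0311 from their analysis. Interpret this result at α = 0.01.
Since p = 0.0311 > α = 0.01, fail to reject H₀.
There is insufficient evidence to reject the null hypothesis; the result is not statistically significant at the 0.01 level.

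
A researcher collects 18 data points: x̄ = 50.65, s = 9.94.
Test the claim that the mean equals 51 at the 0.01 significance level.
One-sample t-test:
H₀: μ = 51
H₁: μ ≠ 51
df = n - 1 = 17
t = (x̄ - μ₀) / (s/√n) = (50.65 - 51) / (9.94/√18) = -0.149
p-value = 0.8830

Since p-value > α = 0.01, we fail to reject H₀.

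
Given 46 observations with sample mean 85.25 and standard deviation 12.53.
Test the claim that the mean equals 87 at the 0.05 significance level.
One-sample t-test:
H₀: μ = 87
H₁: μ ≠ 87
df = n - 1 = 45
t = (x̄ - μ₀) / (s/√n) = (85.25 - 87) / (12.53/√46) = -0.947
p-value = 0.3486

Since p-value > α = 0.05, we fail to reject H₀.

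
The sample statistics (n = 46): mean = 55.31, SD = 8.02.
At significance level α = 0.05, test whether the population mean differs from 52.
One-sample t-test:
H₀: μ = 52
H₁: μ ≠ 52
df = n - 1 = 45
t = (x̄ - μ₀) / (s/√n) = (55.31 - 52) / (8.02/√46) = 2.799
p-value = 0.0075

Since p-value < α = 0.05, we reject H₀.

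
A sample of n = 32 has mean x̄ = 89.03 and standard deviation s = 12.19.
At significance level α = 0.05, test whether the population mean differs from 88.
One-sample t-test:
H₀: μ = 88
H₁: μ ≠ 88
df = n - 1 = 31
t = (x̄ - μ₀) / (s/√n) = (89.03 - 88) / (12.19/√32) = 0.478
p-value = 0.6360

Since p-value > α = 0.05, we fail to reject H₀.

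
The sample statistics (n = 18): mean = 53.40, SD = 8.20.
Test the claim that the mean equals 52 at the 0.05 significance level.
One-sample t-test:
H₀: μ = 52
H₁: μ ≠ 52
df = n - 1 = 17
t = (x̄ - μ₀) / (s/√n) = (53.40 - 52) / (8.20/√18) = 0.724
p-value = 0.4787

Since p-value > α = 0.05, we fail to reject H₀.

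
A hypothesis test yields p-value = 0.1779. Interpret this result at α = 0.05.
Since p = 0.1779 > α = 0.05, fail to reject H₀.
There is insufficient evidence to reject the null hypothesis; the result is not statistically significant at the 0.05 level.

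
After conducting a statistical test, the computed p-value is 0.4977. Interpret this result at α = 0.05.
Since p = 0.4977 > α = 0.05, fail to reject H₀.
There is insufficient evidence to reject the null hypothesis; the result is not statistically significant at the 0.05 level.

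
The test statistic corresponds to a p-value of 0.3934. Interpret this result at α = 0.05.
Since p = 0.3934 > α = 0.05, fail to reject H₀.
There is insufficient evidence to reject the null hypothesis; the result is not statistically significant at the 0.05 level.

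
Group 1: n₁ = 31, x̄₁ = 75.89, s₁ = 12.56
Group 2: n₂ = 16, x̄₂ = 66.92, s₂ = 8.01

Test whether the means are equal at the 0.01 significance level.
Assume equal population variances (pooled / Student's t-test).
Student's two-sample t-test (equal variances):
H₀: μ₁ = μ₂
H₁: μ₁ ≠ μ₂
df = n₁ + n₂ - 2 = 45
Pooled variance s_p² = [(n₁-1)s₁² + (n₂-1)s₂²] / (n₁ + n₂ - 2) = [(30)(12.56²) + (15)(8.01²)] / 45 = 126.5558
SE = √(s_p²(1/n₁ + 1/n₂)) = √(126.5558 × (1/31 + 1/16)) = 3.4630
t = (x̄₁ - x̄₂) / SE = (75.89 - 66.92) / 3.4630 = 8.97 / 3.4630 = 2.590
p-value = 0.0129

Since p-value > α = 0.01, we fail to reject H₀.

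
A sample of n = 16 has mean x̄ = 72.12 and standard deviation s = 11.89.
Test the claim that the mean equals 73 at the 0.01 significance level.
One-sample t-test:
H₀: μ = 73
H₁: μ ≠ 73
df = n - 1 = 15
t = (x̄ - μ₀) / (s/√n) = (72.12 - 73) / (11.89/√16) = -0.296
p-value = 0.7713

Since p-value > α = 0.01, we fail to reject H₀.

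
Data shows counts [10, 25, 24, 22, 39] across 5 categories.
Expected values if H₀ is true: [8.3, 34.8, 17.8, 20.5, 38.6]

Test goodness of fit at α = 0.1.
Chi-square goodness of fit test:
H₀: observed counts match expected distribution
H₁: observed counts differ from expected distribution
df = k - 1 = 4
χ² = Σ(O - E)²/E
   = (10 - 8.3)²/8.3 + (25 - 34.8)²/34.8 + (24 - 17.8)²/17.8 + (22 - 20.5)²/20.5 + (39 - 38.6)²/38.6
   = 0.348 + 2.760 + 2.160 + 0.110 + 0.004
   = 5.38
p-value = 0.2504

Since p-value > α = 0.1, we fail to reject H₀.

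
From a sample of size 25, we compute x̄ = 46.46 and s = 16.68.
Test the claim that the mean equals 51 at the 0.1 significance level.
One-sample t-test:
H₀: μ = 51
H₁: μ ≠ 51
df = n - 1 = 24
t = (x̄ - μ₀) / (s/√n) = (46.46 - 51) / (16.68/√25) = -1.361
p-value = 0.1862

Since p-value > α = 0.1, we fail to reject H₀.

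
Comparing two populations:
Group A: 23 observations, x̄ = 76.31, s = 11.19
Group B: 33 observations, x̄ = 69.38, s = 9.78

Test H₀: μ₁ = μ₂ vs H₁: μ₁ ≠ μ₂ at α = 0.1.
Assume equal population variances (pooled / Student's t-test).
Student's two-sample t-test (equal variances):
H₀: μ₁ = μ₂
H₁: μ₁ ≠ μ₂
df = n₁ + n₂ - 2 = 54
Pooled variance s_p² = [(n₁-1)s₁² + (n₂-1)s₂²] / (n₁ + n₂ - 2) = [(22)(11.19²) + (32)(9.78²)] / 54 = 107.6945
SE = √(s_p²(1/n₁ + 1/n₂)) = √(107.6945 × (1/23 + 1/33)) = 2.8188
t = (x̄₁ - x̄₂) / SE = (76.31 - 69.38) / 2.8188 = 6.93 / 2.8188 = 2.458
p-value = 0.0172

Since p-value < α = 0.1, we reject H₀.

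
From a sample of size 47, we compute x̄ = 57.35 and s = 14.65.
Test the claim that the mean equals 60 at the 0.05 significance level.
One-sample t-test:
H₀: μ = 60
H₁: μ ≠ 60
df = n - 1 = 46
t = (x̄ - μ₀) / (s/√n) = (57.35 - 60) / (14.65/√47) = -1.240
p-value = 0.2212

Since p-value > α = 0.05, we fail to reject H₀.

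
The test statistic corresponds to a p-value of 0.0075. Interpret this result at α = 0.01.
Since p = 0.0075 < α = 0.01, reject H₀.
There is sufficient evidence to reject the null hypothesis; the result is statistically significant at the 0.01 level.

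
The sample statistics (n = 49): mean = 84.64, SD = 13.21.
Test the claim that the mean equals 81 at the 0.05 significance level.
One-sample t-test:
H₀: μ = 81
H₁: μ ≠ 81
df = n - 1 = 48
t = (x̄ - μ₀) / (s/√n) = (84.64 - 81) / (13.21/√49) = 1.929
p-value = 0.0597

Since p-value > α = 0.05, we fail to reject H₀.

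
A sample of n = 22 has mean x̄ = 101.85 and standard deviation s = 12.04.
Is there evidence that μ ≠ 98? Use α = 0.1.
One-sample t-test:
H₀: μ = 98
H₁: μ ≠ 98
df = n - 1 = 21
t = (x̄ - μ₀) / (s/√n) = (101.85 - 98) / (12.04/√22) = 1.500
p-value = 0.1485

Since p-value > α = 0.1, we fail to reject H₀.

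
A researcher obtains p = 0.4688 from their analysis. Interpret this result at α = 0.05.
Since p = 0.4688 > α = 0.05, fail to reject H₀.
There is insufficient evidence to reject the null hypothesis; the result is not statistically significant at the 0.05 level.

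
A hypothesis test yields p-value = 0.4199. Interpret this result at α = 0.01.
Since p = 0.4199 > α = 0.01, fail to reject H₀.
There is insufficient evidence to reject the null hypothesis; the result is not statistically significant at the 0.01 level.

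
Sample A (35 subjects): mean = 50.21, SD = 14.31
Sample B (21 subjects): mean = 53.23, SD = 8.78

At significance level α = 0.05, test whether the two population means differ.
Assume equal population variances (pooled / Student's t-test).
Student's two-sample t-test (equal variances):
H₀: μ₁ = μ₂
H₁: μ₁ ≠ μ₂
df = n₁ + n₂ - 2 = 54
Pooled variance s_p² = [(n₁-1)s₁² + (n₂-1)s₂²] / (n₁ + n₂ - 2) = [(34)(14.31²) + (20)(8.78²)] / 54 = 157.4844
SE = √(s_p²(1/n₁ + 1/n₂)) = √(157.4844 × (1/35 + 1/21)) = 3.4639
t = (x̄₁ - x̄₂) / SE = (50.21 - 53.23) / 3.4639 = -3.02 / 3.4639 = -0.872
p-value = 0.3872

Since p-value > α = 0.05, we fail to reject H₀.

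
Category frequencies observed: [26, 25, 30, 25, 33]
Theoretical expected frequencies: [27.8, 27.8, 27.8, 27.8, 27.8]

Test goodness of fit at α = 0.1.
Chi-square goodness of fit test:
H₀: observed counts match expected distribution
H₁: observed counts differ from expected distribution
df = k - 1 = 4
χ² = Σ(O - E)²/E
   = (26 - 27.8)²/27.8 + (25 - 27.8)²/27.8 + (30 - 27.8)²/27.8 + (25 - 27.8)²/27.8 + (33 - 27.8)²/27.8
   = 0.117 + 0.282 + 0.174 + 0.282 + 0.973
   = 1.83
p-value = 0.7675

Since p-value > α = 0.1, we fail to reject H₀.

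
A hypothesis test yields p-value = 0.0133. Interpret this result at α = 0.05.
Since p = 0.0133 < α = 0.05, reject H₀.
There is sufficient evidence to reject the null hypothesis; the result is statistically significant at the 0.05 level.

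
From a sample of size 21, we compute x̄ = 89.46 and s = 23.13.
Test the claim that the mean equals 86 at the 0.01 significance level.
One-sample t-test:
H₀: μ = 86
H₁: μ ≠ 86
df = n - 1 = 20
t = (x̄ - μ₀) / (s/√n) = (89.46 - 86) / (23.13/√21) = 0.686
p-value = 0.5009

Since p-value > α = 0.01, we fail to reject H₀.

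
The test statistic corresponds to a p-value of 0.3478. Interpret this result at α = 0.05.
Since p = 0.3478 > α = 0.05, fail to reject H₀.
There is insufficient evidence to reject the null hypothesis; the result is not statistically significant at the 0.05 level.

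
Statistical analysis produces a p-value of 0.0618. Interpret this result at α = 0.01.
Since p = 0.0618 > α = 0.01, fail to reject H₀.
There is insufficient evidence to reject the null hypothesis; the result is not statistically significant at the 0.01 level.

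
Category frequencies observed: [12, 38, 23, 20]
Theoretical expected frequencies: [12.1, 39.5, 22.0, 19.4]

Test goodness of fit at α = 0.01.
Chi-square goodness of fit test:
H₀: observed counts match expected distribution
H₁: observed counts differ from expected distribution
df = k - 1 = 3
χ² = Σ(O - E)²/E
   = (12 - 12.1)²/12.1 + (38 - 39.5)²/39.5 + (23 - 22.0)²/22.0 + (20 - 19.4)²/19.4
   = 0.001 + 0.057 + 0.045 + 0.019
   = 0.12
p-value = 0.9891

Since p-value > α = 0.01, we fail to reject H₀.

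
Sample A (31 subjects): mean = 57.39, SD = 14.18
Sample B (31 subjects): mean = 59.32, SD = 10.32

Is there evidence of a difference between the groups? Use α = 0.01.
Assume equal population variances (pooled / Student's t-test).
Student's two-sample t-test (equal variances):
H₀: μ₁ = μ₂
H₁: μ₁ ≠ μ₂
df = n₁ + n₂ - 2 = 60
Pooled variance s_p² = [(n₁-1)s₁² + (n₂-1)s₂²] / (n₁ + n₂ - 2) = [(30)(14.18²) + (30)(10.32²)] / 60 = 153.7874
SE = √(s_p²(1/n₁ + 1/n₂)) = √(153.7874 × (1/31 + 1/31)) = 3.1499
t = (x̄₁ - x̄₂) / SE = (57.39 - 59.32) / 3.1499 = -1.93 / 3.1499 = -0.613
p-value = 0.5424

Since p-value > α = 0.01, we fail to reject H₀.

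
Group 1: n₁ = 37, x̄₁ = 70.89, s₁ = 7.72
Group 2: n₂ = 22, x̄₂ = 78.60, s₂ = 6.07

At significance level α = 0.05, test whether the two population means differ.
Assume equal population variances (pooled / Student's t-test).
Student's two-sample t-test (equal variances):
H₀: μ₁ = μ₂
H₁: μ₁ ≠ μ₂
df = n₁ + n₂ - 2 = 57
Pooled variance s_p² = [(n₁-1)s₁² + (n₂-1)s₂²] / (n₁ + n₂ - 2) = [(36)(7.72²) + (21)(6.07²)] / 57 = 51.2155
SE = √(s_p²(1/n₁ + 1/n₂)) = √(51.2155 × (1/37 + 1/22)) = 1.9267
t = (x̄₁ - x̄₂) / SE = (70.89 - 78.60) / 1.9267 = -7.71 / 1.9267 = -4.002
p-value = 0.0002

Since p-value < α = 0.05, we reject H₀.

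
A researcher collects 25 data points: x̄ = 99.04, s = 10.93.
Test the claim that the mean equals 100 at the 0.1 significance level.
One-sample t-test:
H₀: μ = 100
H₁: μ ≠ 100
df = n - 1 = 24
t = (x̄ - μ₀) / (s/√n) = (99.04 - 100) / (10.93/√25) = -0.439
p-value = 0.6645

Since p-value > α = 0.1, we fail to reject H₀.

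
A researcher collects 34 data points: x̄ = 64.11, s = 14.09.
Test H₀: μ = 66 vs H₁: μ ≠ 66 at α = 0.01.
One-sample t-test:
H₀: μ = 66
H₁: μ ≠ 66
df = n - 1 = 33
t = (x̄ - μ₀) / (s/√n) = (64.11 - 66) / (14.09/√34) = -0.782
p-value = 0.4397

Since p-value > α = 0.01, we fail to reject H₀.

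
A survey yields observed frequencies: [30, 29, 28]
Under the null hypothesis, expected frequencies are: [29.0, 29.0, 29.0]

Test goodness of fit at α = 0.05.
Chi-square goodness of fit test:
H₀: observed counts match expected distribution
H₁: observed counts differ from expected distribution
df = k - 1 = 2
χ² = Σ(O - E)²/E
   = (30 - 29.0)²/29.0 + (29 - 29.0)²/29.0 + (28 - 29.0)²/29.0
   = 0.034 + 0.000 + 0.034
   = 0.07
p-value = 0.9661

Since p-value > α = 0.05, we fail to reject H₀.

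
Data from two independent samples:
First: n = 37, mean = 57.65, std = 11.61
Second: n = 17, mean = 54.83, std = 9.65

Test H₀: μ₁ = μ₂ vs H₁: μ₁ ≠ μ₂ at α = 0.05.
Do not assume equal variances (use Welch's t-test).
Welch's two-sample t-test:
H₀: μ₁ = μ₂
H₁: μ₁ ≠ μ₂
s₁²/n₁ = 11.61²/37 = 3.6430,  s₂²/n₂ = 9.65²/17 = 5.4778
SE = √(s₁²/n₁ + s₂²/n₂) = √(3.6430 + 5.4778) = 3.0201
df (Welch-Satterthwaite) = (s₁²/n₁ + s₂²/n₂)² / [(s₁²/n₁)²/(n₁-1) + (s₂²/n₂)²/(n₂-1)] ≈ 37.07
t = (x̄₁ - x̄₂) / SE = (57.65 - 54.83) / 3.0201 = 2.82 / 3.0201 = 0.934
p-value = 0.3565

Since p-value > α = 0.05, we fail to reject H₀.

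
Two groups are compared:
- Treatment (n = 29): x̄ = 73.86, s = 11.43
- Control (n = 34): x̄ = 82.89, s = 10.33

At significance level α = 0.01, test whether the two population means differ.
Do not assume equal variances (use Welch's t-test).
Welch's two-sample t-test:
H₀: μ₁ = μ₂
H₁: μ₁ ≠ μ₂
s₁²/n₁ = 11.43²/29 = 4.5050,  s₂²/n₂ = 10.33²/34 = 3.1385
SE = √(s₁²/n₁ + s₂²/n₂) = √(4.5050 + 3.1385) = 2.7647
df (Welch-Satterthwaite) = (s₁²/n₁ + s₂²/n₂)² / [(s₁²/n₁)²/(n₁-1) + (s₂²/n₂)²/(n₂-1)] ≈ 57.09
t = (x̄₁ - x̄₂) / SE = (73.86 - 82.89) / 2.7647 = -9.03 / 2.7647 = -3.266
p-value = 0.0018

Since p-value < α = 0.01, we reject H₀.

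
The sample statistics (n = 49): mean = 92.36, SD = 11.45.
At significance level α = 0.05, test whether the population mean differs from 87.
One-sample t-test:
H₀: μ = 87
H₁: μ ≠ 87
df = n - 1 = 48
t = (x̄ - μ₀) / (s/√n) = (92.36 - 87) / (11.45/√49) = 3.277
p-value = 0.0020

Since p-value < α = 0.05, we reject H₀.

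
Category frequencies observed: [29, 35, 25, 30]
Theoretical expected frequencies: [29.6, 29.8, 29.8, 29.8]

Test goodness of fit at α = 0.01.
Chi-square goodness of fit test:
H₀: observed counts match expected distribution
H₁: observed counts differ from expected distribution
df = k - 1 = 3
χ² = Σ(O - E)²/E
   = (29 - 29.6)²/29.6 + (35 - 29.8)²/29.8 + (25 - 29.8)²/29.8 + (30 - 29.8)²/29.8
   = 0.012 + 0.907 + 0.773 + 0.001
   = 1.69
p-value = 0.6383

Since p-value > α = 0.01, we fail to reject H₀.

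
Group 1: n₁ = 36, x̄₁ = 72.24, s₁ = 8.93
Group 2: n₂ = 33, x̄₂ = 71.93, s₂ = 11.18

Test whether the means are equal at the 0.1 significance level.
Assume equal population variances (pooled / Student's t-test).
Student's two-sample t-test (equal variances):
H₀: μ₁ = μ₂
H₁: μ₁ ≠ μ₂
df = n₁ + n₂ - 2 = 67
Pooled variance s_p² = [(n₁-1)s₁² + (n₂-1)s₂²] / (n₁ + n₂ - 2) = [(35)(8.93²) + (32)(11.18²)] / 67 = 101.3556
SE = √(s_p²(1/n₁ + 1/n₂)) = √(101.3556 × (1/36 + 1/33)) = 2.4263
t = (x̄₁ - x̄₂) / SE = (72.24 - 71.93) / 2.4263 = 0.31 / 2.4263 = 0.128
p-value = 0.8987

Since p-value > α = 0.1, we fail to reject H₀.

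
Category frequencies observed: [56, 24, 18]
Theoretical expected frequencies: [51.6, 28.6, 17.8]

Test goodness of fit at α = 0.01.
Chi-square goodness of fit test:
H₀: observed counts match expected distribution
H₁: observed counts differ from expected distribution
df = k - 1 = 2
χ² = Σ(O - E)²/E
   = (56 - 51.6)²/51.6 + (24 - 28.6)²/28.6 + (18 - 17.8)²/17.8
   = 0.375 + 0.740 + 0.002
   = 1.12
p-value = 0.5720

Since p-value > α = 0.01, we fail to reject H₀.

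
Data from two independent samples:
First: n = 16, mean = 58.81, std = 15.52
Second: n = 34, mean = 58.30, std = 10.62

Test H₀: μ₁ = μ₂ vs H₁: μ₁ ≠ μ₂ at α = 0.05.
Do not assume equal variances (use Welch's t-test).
Welch's two-sample t-test:
H₀: μ₁ = μ₂
H₁: μ₁ ≠ μ₂
s₁²/n₁ = 15.52²/16 = 15.0544,  s₂²/n₂ = 10.62²/34 = 3.3172
SE = √(s₁²/n₁ + s₂²/n₂) = √(15.0544 + 3.3172) = 4.2862
df (Welch-Satterthwaite) = (s₁²/n₁ + s₂²/n₂)² / [(s₁²/n₁)²/(n₁-1) + (s₂²/n₂)²/(n₂-1)] ≈ 21.86
t = (x̄₁ - x̄₂) / SE = (58.81 - 58.30) / 4.2862 = 0.51 / 4.2862 = 0.119
p-value = 0.9064

Since p-value > α = 0.05, we fail to reject H₀.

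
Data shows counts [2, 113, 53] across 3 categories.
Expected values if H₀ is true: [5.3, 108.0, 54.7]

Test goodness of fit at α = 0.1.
Chi-square goodness of fit test:
H₀: observed counts match expected distribution
H₁: observed counts differ from expected distribution
df = k - 1 = 2
χ² = Σ(O - E)²/E
   = (2 - 5.3)²/5.3 + (113 - 108.0)²/108.0 + (53 - 54.7)²/54.7
   = 2.055 + 0.231 + 0.053
   = 2.34
p-value = 0.3105

Since p-value > α = 0.1, we fail to reject H₀.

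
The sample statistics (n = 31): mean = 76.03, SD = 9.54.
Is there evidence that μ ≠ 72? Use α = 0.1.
One-sample t-test:
H₀: μ = 72
H₁: μ ≠ 72
df = n - 1 = 30
t = (x̄ - μ₀) / (s/√n) = (76.03 - 72) / (9.54/√31) = 2.352
p-value = 0.0254

Since p-value < α = 0.1, we reject H₀.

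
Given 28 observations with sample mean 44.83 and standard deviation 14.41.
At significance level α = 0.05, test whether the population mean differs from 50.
One-sample t-test:
H₀: μ = 50
H₁: μ ≠ 50
df = n - 1 = 27
t = (x̄ - μ₀) / (s/√n) = (44.83 - 50) / (14.41/√28) = -1.898
p-value = 0.0684

Since p-value > α = 0.05, we fail to reject H₀.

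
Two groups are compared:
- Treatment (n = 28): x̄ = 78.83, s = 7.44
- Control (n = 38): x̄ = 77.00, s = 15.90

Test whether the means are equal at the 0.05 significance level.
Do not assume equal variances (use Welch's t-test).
Welch's two-sample t-test:
H₀: μ₁ = μ₂
H₁: μ₁ ≠ μ₂
s₁²/n₁ = 7.44²/28 = 1.9769,  s₂²/n₂ = 15.90²/38 = 6.6529
SE = √(s₁²/n₁ + s₂²/n₂) = √(1.9769 + 6.6529) = 2.9377
df (Welch-Satterthwaite) = (s₁²/n₁ + s₂²/n₂)² / [(s₁²/n₁)²/(n₁-1) + (s₂²/n₂)²/(n₂-1)] ≈ 55.54
t = (x̄₁ - x̄₂) / SE = (78.83 - 77.00) / 2.9377 = 1.83 / 2.9377 = 0.623
p-value = 0.5359

Since p-value > α = 0.05, we fail to reject H₀.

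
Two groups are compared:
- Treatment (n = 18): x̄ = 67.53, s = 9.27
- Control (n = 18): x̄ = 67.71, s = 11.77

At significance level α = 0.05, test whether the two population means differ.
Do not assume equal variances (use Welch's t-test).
Welch's two-sample t-test:
H₀: μ₁ = μ₂
H₁: μ₁ ≠ μ₂
s₁²/n₁ = 9.27²/18 = 4.7740,  s₂²/n₂ = 11.77²/18 = 7.6963
SE = √(s₁²/n₁ + s₂²/n₂) = √(4.7740 + 7.6963) = 3.5313
df (Welch-Satterthwaite) = (s₁²/n₁ + s₂²/n₂)² / [(s₁²/n₁)²/(n₁-1) + (s₂²/n₂)²/(n₂-1)] ≈ 32.23
t = (x̄₁ - x̄₂) / SE = (67.53 - 67.71) / 3.5313 = -0.18 / 3.5313 = -0.051
p-value = 0.9597

Since p-value > α = 0.05, we fail to reject H₀.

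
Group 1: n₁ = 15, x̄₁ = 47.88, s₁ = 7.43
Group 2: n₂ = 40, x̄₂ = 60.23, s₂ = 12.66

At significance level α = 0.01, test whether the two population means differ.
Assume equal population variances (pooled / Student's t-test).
Student's two-sample t-test (equal variances):
H₀: μ₁ = μ₂
H₁: μ₁ ≠ μ₂
df = n₁ + n₂ - 2 = 53
Pooled variance s_p² = [(n₁-1)s₁² + (n₂-1)s₂²] / (n₁ + n₂ - 2) = [(14)(7.43²) + (39)(12.66²)] / 53 = 132.5211
SE = √(s_p²(1/n₁ + 1/n₂)) = √(132.5211 × (1/15 + 1/40)) = 3.4854
t = (x̄₁ - x̄₂) / SE = (47.88 - 60.23) / 3.4854 = -12.35 / 3.4854 = -3.543
p-value = 0.0008

Since p-value < α = 0.01, we reject H₀.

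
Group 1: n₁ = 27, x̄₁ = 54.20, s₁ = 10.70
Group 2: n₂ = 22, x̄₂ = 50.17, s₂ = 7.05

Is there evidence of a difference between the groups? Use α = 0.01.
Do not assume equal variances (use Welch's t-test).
Welch's two-sample t-test:
H₀: μ₁ = μ₂
H₁: μ₁ ≠ μ₂
s₁²/n₁ = 10.70²/27 = 4.2404,  s₂²/n₂ = 7.05²/22 = 2.2592
SE = √(s₁²/n₁ + s₂²/n₂) = √(4.2404 + 2.2592) = 2.5494
df (Welch-Satterthwaite) = (s₁²/n₁ + s₂²/n₂)² / [(s₁²/n₁)²/(n₁-1) + (s₂²/n₂)²/(n₂-1)] ≈ 45.20
t = (x̄₁ - x̄₂) / SE = (54.20 - 50.17) / 2.5494 = 4.03 / 2.5494 = 1.581
p-value = 0.1209

Since p-value > α = 0.01, we fail to reject H₀.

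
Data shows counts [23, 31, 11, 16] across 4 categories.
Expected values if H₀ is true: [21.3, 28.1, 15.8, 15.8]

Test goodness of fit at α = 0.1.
Chi-square goodness of fit test:
H₀: observed counts match expected distribution
H₁: observed counts differ from expected distribution
df = k - 1 = 3
χ² = Σ(O - E)²/E
   = (23 - 21.3)²/21.3 + (31 - 28.1)²/28.1 + (11 - 15.8)²/15.8 + (16 - 15.8)²/15.8
   = 0.136 + 0.299 + 1.458 + 0.003
   = 1.90
p-value = 0.5943

Since p-value > α = 0.1, we fail to reject H₀.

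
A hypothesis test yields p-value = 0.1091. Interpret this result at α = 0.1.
Since p = 0.1091 > α = 0.1, fail to reject H₀.
There is insufficient evidence to reject the null hypothesis; the result is not statistically significant at the 0.1 level.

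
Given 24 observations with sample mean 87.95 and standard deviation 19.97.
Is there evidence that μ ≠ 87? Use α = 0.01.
One-sample t-test:
H₀: μ = 87
H₁: μ ≠ 87
df = n - 1 = 23
t = (x̄ - μ₀) / (s/√n) = (87.95 - 87) / (19.97/√24) = 0.233
p-value = 0.8178

Since p-value > α = 0.01, we fail to reject H₀.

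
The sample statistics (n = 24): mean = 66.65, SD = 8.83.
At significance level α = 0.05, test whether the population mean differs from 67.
One-sample t-test:
H₀: μ = 67
H₁: μ ≠ 67
df = n - 1 = 23
t = (x̄ - μ₀) / (s/√n) = (66.65 - 67) / (8.83/√24) = -0.194
p-value = 0.8477

Since p-value > α = 0.05, we fail to reject H₀.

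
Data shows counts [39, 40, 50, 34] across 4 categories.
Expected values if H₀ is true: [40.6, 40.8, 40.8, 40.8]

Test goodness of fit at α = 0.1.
Chi-square goodness of fit test:
H₀: observed counts match expected distribution
H₁: observed counts differ from expected distribution
df = k - 1 = 3
χ² = Σ(O - E)²/E
   = (39 - 40.6)²/40.6 + (40 - 40.8)²/40.8 + (50 - 40.8)²/40.8 + (34 - 40.8)²/40.8
   = 0.063 + 0.016 + 2.075 + 1.133
   = 3.29
p-value = 0.3495

Since p-value > α = 0.1, we fail to reject H₀.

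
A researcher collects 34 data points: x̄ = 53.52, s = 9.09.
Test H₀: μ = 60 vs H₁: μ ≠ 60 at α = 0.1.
One-sample t-test:
H₀: μ = 60
H₁: μ ≠ 60
df = n - 1 = 33
t = (x̄ - μ₀) / (s/√n) = (53.52 - 60) / (9.09/√34) = -4.157
p-value = 0.0002

Since p-value < α = 0.1, we reject H₀.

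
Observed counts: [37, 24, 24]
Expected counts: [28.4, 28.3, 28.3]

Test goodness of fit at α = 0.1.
Chi-square goodness of fit test:
H₀: observed counts match expected distribution
H₁: observed counts differ from expected distribution
df = k - 1 = 2
χ² = Σ(O - E)²/E
   = (37 - 28.4)²/28.4 + (24 - 28.3)²/28.3 + (24 - 28.3)²/28.3
   = 2.604 + 0.653 + 0.653
   = 3.91
p-value = 0.1415

Since p-value > α = 0.1, we fail to reject H₀.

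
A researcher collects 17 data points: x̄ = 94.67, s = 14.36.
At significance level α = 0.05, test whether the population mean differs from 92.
One-sample t-test:
H₀: μ = 92
H₁: μ ≠ 92
df = n - 1 = 16
t = (x̄ - μ₀) / (s/√n) = (94.67 - 92) / (14.36/√17) = 0.767
p-value = 0.4545

Since p-value > α = 0.05, we fail to reject H₀.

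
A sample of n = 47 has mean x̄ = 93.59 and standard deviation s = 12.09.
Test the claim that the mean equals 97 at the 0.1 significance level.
One-sample t-test:
H₀: μ = 97
H₁: μ ≠ 97
df = n - 1 = 46
t = (x̄ - μ₀) / (s/√n) = (93.59 - 97) / (12.09/√47) = -1.934
p-value = 0.0593

Since p-value < α = 0.1, we reject H₀.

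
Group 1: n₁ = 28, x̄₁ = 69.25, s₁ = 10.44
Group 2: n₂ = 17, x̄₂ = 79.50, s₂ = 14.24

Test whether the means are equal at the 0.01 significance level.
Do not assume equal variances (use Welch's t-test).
Welch's two-sample t-test:
H₀: μ₁ = μ₂
H₁: μ₁ ≠ μ₂
s₁²/n₁ = 10.44²/28 = 3.8926,  s₂²/n₂ = 14.24²/17 = 11.9281
SE = √(s₁²/n₁ + s₂²/n₂) = √(3.8926 + 11.9281) = 3.9775
df (Welch-Satterthwaite) = (s₁²/n₁ + s₂²/n₂)² / [(s₁²/n₁)²/(n₁-1) + (s₂²/n₂)²/(n₂-1)] ≈ 26.48
t = (x̄₁ - x̄₂) / SE = (69.25 - 79.50) / 3.9775 = -10.25 / 3.9775 = -2.577
p-value = 0.0159

Since p-value > α = 0.01, we fail to reject H₀.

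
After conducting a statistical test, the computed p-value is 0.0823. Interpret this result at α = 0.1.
Since p = 0.0823 < α = 0.1, reject H₀.
There is sufficient evidence to reject the null hypothesis; the result is statistically significant at the 0.1 level.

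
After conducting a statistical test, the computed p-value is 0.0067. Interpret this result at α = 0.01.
Since p = 0.0067 < α = 0.01, reject H₀.
There is sufficient evidence to reject the null hypothesis; the result is statistically significant at the 0.01 level.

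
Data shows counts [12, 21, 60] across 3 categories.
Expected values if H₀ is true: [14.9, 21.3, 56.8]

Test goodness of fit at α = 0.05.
Chi-square goodness of fit test:
H₀: observed counts match expected distribution
H₁: observed counts differ from expected distribution
df = k - 1 = 2
χ² = Σ(O - E)²/E
   = (12 - 14.9)²/14.9 + (21 - 21.3)²/21.3 + (60 - 56.8)²/56.8
   = 0.564 + 0.004 + 0.180
   = 0.75
p-value = 0.6877

Since p-value > α = 0.05, we fail to reject H₀.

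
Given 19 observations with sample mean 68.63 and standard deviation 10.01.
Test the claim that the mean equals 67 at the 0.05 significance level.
One-sample t-test:
H₀: μ = 67
H₁: μ ≠ 67
df = n - 1 = 18
t = (x̄ - μ₀) / (s/√n) = (68.63 - 67) / (10.01/√19) = 0.710
p-value = 0.4869

Since p-value > α = 0.05, we fail to reject H₀.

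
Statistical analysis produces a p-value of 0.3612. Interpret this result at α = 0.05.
Since p = 0.3612 > α = 0.05, fail to reject H₀.
There is insufficient evidence to reject the null hypothesis; the result is not statistically significant at the 0.05 level.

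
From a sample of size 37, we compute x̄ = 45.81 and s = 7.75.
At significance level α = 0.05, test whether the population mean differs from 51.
One-sample t-test:
H₀: μ = 51
H₁: μ ≠ 51
df = n - 1 = 36
t = (x̄ - μ₀) / (s/√n) = (45.81 - 51) / (7.75/√37) = -4.073
p-value = 0.0002

Since p-value < α = 0.05, we reject H₀.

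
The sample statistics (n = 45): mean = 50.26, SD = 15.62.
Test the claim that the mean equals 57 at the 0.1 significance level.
One-sample t-test:
H₀: μ = 57
H₁: μ ≠ 57
df = n - 1 = 44
t = (x̄ - μ₀) / (s/√n) = (50.26 - 57) / (15.62/√45) = -2.895
p-value = 0.0059

Since p-value < α = 0.1, we reject H₀.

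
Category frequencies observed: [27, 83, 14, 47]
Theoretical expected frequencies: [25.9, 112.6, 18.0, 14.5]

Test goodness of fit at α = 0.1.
Chi-square goodness of fit test:
H₀: observed counts match expected distribution
H₁: observed counts differ from expected distribution
df = k - 1 = 3
χ² = Σ(O - E)²/E
   = (27 - 25.9)²/25.9 + (83 - 112.6)²/112.6 + (14 - 18.0)²/18.0 + (47 - 14.5)²/14.5
   = 0.047 + 7.781 + 0.889 + 72.845
   = 81.56
p-value < 0.0001

Since p-value < α = 0.1, we reject H₀.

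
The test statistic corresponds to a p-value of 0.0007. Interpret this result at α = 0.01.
Since p = 0.0007 < α = 0.01, reject H₀.
There is sufficient evidence to reject the null hypothesis; the result is statistically significant at the 0.01 level.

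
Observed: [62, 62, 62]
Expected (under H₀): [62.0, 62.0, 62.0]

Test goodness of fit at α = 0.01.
Chi-square goodness of fit test:
H₀: observed counts match expected distribution
H₁: observed counts differ from expected distribution
df = k - 1 = 2
χ² = Σ(O - E)²/E
   = (62 - 62.0)²/62.0 + (62 - 62.0)²/62.0 + (62 - 62.0)²/62.0
   = 0.000 + 0.000 + 0.000
   = 0.00
p-value = 1.0000

Since p-value > α = 0.01, we fail to reject H₀.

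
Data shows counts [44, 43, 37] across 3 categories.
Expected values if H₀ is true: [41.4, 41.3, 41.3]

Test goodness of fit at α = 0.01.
Chi-square goodness of fit test:
H₀: observed counts match expected distribution
H₁: observed counts differ from expected distribution
df = k - 1 = 2
χ² = Σ(O - E)²/E
   = (44 - 41.4)²/41.4 + (43 - 41.3)²/41.3 + (37 - 41.3)²/41.3
   = 0.163 + 0.070 + 0.448
   = 0.68
p-value = 0.7114

Since p-value > α = 0.01, we fail to reject H₀.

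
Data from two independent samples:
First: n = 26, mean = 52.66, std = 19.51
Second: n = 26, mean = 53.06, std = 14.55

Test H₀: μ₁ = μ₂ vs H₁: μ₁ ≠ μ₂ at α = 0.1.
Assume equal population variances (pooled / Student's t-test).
Student's two-sample t-test (equal variances):
H₀: μ₁ = μ₂
H₁: μ₁ ≠ μ₂
df = n₁ + n₂ - 2 = 50
Pooled variance s_p² = [(n₁-1)s₁² + (n₂-1)s₂²] / (n₁ + n₂ - 2) = [(25)(19.51²) + (25)(14.55²)] / 50 = 296.1713
SE = √(s_p²(1/n₁ + 1/n₂)) = √(296.1713 × (1/26 + 1/26)) = 4.7731
t = (x̄₁ - x̄₂) / SE = (52.66 - 53.06) / 4.7731 = -0.40 / 4.7731 = -0.084
p-value = 0.9335

Since p-value > α = 0.1, we fail to reject H₀.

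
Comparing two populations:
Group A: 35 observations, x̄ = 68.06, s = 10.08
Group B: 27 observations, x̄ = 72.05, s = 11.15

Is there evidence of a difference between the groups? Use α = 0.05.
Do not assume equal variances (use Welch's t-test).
Welch's two-sample t-test:
H₀: μ₁ = μ₂
H₁: μ₁ ≠ μ₂
s₁²/n₁ = 10.08²/35 = 2.9030,  s₂²/n₂ = 11.15²/27 = 4.6045
SE = √(s₁²/n₁ + s₂²/n₂) = √(2.9030 + 4.6045) = 2.7400
df (Welch-Satterthwaite) = (s₁²/n₁ + s₂²/n₂)² / [(s₁²/n₁)²/(n₁-1) + (s₂²/n₂)²/(n₂-1)] ≈ 53.01
t = (x̄₁ - x̄₂) / SE = (68.06 - 72.05) / 2.7400 = -3.99 / 2.7400 = -1.456
p-value = 0.1512

Since p-value > α = 0.05, we fail to reject H₀.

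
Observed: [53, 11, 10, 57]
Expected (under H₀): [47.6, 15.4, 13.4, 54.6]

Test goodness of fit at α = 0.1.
Chi-square goodness of fit test:
H₀: observed counts match expected distribution
H₁: observed counts differ from expected distribution
df = k - 1 = 3
χ² = Σ(O - E)²/E
   = (53 - 47.6)²/47.6 + (11 - 15.4)²/15.4 + (10 - 13.4)²/13.4 + (57 - 54.6)²/54.6
   = 0.613 + 1.257 + 0.863 + 0.105
   = 2.84
p-value = 0.4173

Since p-value > α = 0.1, we fail to reject H₀.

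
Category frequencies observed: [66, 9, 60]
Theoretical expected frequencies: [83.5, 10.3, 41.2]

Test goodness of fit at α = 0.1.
Chi-square goodness of fit test:
H₀: observed counts match expected distribution
H₁: observed counts differ from expected distribution
df = k - 1 = 2
χ² = Σ(O - E)²/E
   = (66 - 83.5)²/83.5 + (9 - 10.3)²/10.3 + (60 - 41.2)²/41.2
   = 3.668 + 0.164 + 8.579
   = 12.41
p-value = 0.0020

Since p-value < α = 0.1, we reject H₀.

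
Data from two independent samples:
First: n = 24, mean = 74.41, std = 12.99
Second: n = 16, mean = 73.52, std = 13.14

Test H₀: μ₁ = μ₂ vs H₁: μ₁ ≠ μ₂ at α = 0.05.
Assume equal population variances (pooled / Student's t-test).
Student's two-sample t-test (equal variances):
H₀: μ₁ = μ₂
H₁: μ₁ ≠ μ₂
df = n₁ + n₂ - 2 = 38
Pooled variance s_p² = [(n₁-1)s₁² + (n₂-1)s₂²] / (n₁ + n₂ - 2) = [(23)(12.99²) + (15)(13.14²)] / 38 = 170.2873
SE = √(s_p²(1/n₁ + 1/n₂)) = √(170.2873 × (1/24 + 1/16)) = 4.2117
t = (x̄₁ - x̄₂) / SE = (74.41 - 73.52) / 4.2117 = 0.89 / 4.2117 = 0.211
p-value = 0.8338

Since p-value > α = 0.05, we fail to reject H₀.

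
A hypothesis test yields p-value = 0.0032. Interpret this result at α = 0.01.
Since p = 0.0032 < α = 0.01, reject H₀.
There is sufficient evidence to reject the null hypothesis; the result is statistically significant at the 0.01 level.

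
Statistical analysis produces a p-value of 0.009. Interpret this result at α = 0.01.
Since p = 0.009 < α = 0.01, reject H₀.
There is sufficient evidence to reject the null hypothesis; the result is statistically significant at the 0.01 level.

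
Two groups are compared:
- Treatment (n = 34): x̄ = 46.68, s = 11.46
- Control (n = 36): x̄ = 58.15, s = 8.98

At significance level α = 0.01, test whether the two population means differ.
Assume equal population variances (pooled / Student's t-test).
Student's two-sample t-test (equal variances):
H₀: μ₁ = μ₂
H₁: μ₁ ≠ μ₂
df = n₁ + n₂ - 2 = 68
Pooled variance s_p² = [(n₁-1)s₁² + (n₂-1)s₂²] / (n₁ + n₂ - 2) = [(33)(11.46²) + (35)(8.98²)] / 68 = 105.2405
SE = √(s_p²(1/n₁ + 1/n₂)) = √(105.2405 × (1/34 + 1/36)) = 2.4533
t = (x̄₁ - x̄₂) / SE = (46.68 - 58.15) / 2.4533 = -11.47 / 2.4533 = -4.675
p-value < 0.0001

Since p-value < α = 0.01, we reject H₀.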